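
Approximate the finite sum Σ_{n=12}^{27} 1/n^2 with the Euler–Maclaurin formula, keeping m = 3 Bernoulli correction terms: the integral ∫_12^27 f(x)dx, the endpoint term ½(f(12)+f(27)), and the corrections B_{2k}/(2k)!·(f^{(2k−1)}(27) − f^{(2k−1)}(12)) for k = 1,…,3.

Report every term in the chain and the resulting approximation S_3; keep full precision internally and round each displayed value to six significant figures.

The integral term ∫_12^27 1/x^2 dx = 0.0462963.
Endpoint term: (f(12) + f(27))/2 = (0.00694444 + 0.00137174)/2 = 0.00415809.
So far: 0.0504544.
Correction k=1: B_{2}/2! · (f^{(1)}(27) − f^{(1)}(12)) = 1/12 · (-0.000101611 − (-0.00115741)) = 8.79831e-05.
Running total after k=1: 0.0505424.
Correction k=2: B_{4}/4! · (f^{(3)}(27) − f^{(3)}(12)) = −1/720 · (-1.67260e-06 − (-9.64506e-05)) = -1.31636e-07.
Running total after k=2: 0.0505422.
Correction k=3: B_{6}/6! · (f^{(5)}(27) − f^{(5)}(12)) = 1/30240 · (-6.88313e-08 − (-2.00939e-05)) = 6.62204e-10.

S_3 ≈ 0.0505422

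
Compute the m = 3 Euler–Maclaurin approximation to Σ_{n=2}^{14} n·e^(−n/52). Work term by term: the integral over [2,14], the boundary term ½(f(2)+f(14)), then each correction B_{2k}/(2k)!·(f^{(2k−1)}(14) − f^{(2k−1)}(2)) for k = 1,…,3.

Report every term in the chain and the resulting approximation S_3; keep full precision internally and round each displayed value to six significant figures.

S_3 ≈ 86.3955

The integral term ∫_2^14 x·e^(−x/52) dx = 80.1160.
Boundary: ½(f(2) + f(14)) = ½(1.92454 + 10.6955) = 6.31004.
Integral + boundary = 86.4261.
Correction k=1: B_{2}/2! · (f^{(1)}(14) − f^{(1)}(2)) = 1/12 · (0.558284 − 0.925258) = -0.0305812.
After k=1: 86.3955.
Correction k=2: B_{4}/4! · (f^{(3)}(14) − f^{(3)}(2)) = −1/720 · (0.000771530 − 0.00105392) = 3.92206e-07.
After k=2: 86.3955.
Correction k=3: B_{6}/6! · (f^{(5)}(14) − f^{(5)}(2)) = 1/30240 · (4.94303e-07 − 6.52979e-07) = -5.24724e-12.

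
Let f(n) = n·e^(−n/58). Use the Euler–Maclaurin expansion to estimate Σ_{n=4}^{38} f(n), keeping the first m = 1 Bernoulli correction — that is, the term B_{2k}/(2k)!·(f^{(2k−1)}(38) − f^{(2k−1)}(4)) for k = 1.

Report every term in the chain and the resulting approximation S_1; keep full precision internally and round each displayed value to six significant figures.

∫_4^38 x·e^(−x/58) dx evaluates to 464.604.
½[f(4) + f(38)] = ½[3.73344 + 19.7354] = 11.7344.
Integral + boundary = 476.338.
Correction k=1: B_{2}/2! · (f^{(1)}(38) − f^{(1)}(4)) = 1/12 · (0.179087 − 0.868989) = -0.0574919.

S_1 ≈ 476.281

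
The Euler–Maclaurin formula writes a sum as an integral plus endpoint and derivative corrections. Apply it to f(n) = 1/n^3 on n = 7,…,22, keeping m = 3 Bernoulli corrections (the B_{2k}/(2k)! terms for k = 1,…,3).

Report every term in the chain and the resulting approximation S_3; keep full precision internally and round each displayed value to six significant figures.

The integral term ∫_7^22 1/x^3 dx = 0.00917102.
Endpoint term: (f(7) + f(22))/2 = (0.00291545 + 9.39144e-05)/2 = 0.00150468.
So far: 0.0106757.
Correction k=1: B_{2}/2! · (f^{(1)}(22) − f^{(1)}(7)) = 1/12 · (-1.28065e-05 − (-0.00124948)) = 0.000103056.
After k=1: 0.0107788.
Correction k=2: B_{4}/4! · (f^{(3)}(22) − f^{(3)}(7)) = −1/720 · (-5.29194e-07 − (-0.000509992)) = -7.07587e-07.
After k=2: 0.0107781.
Correction k=3: B_{6}/6! · (f^{(5)}(22) − f^{(5)}(7)) = 1/30240 · (-4.59218e-08 − (-0.000437136)) = 1.44540e-08.

S_3 ≈ 0.0107781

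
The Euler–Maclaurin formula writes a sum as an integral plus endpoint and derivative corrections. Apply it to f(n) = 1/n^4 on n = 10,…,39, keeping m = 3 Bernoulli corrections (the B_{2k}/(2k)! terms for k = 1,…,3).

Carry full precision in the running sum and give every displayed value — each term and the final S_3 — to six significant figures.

∫_10^39 1/x^4 dx evaluates to 0.000327714.
Endpoint term: (f(10) + f(39))/2 = (0.000100000 + 4.32257e-07)/2 = 5.02161e-05.
Running total after boundary: 0.000377930.
k=1: B_{2}/(2)! × [f^{(1)}(39) − f^{(1)}(10)] = 1/12 × (-4.43340e-08 − (-4.00000e-05)) = 3.32964e-06.
After k=1: 0.000381260.
k=2: B_{4}/(4)! × [f^{(3)}(39) − f^{(3)}(10)] = −1/720 × (-8.74438e-10 − (-1.20000e-05)) = -1.66655e-08.
After k=2: 0.000381243.
k=3: B_{6}/(6)! × [f^{(5)}(39) − f^{(5)}(10)] = 1/30240 × (-3.21950e-11 − (-6.72000e-06)) = 2.22221e-10.

S_3 ≈ 0.000381243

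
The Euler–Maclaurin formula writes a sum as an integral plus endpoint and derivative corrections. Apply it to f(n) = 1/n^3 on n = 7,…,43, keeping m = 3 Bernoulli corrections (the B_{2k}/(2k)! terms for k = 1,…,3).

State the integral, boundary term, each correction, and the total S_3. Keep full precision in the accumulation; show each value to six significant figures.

S_3 ≈ 0.0115010

∫_7^43 1/x^3 dx evaluates to 0.00993367.
Boundary: ½(f(7) + f(43)) = ½(0.00291545 + 1.25775e-05) = 0.00146401.
Integral + boundary = 0.0113977.
Correction k=1: B_{2}/2! · (f^{(1)}(43) − f^{(1)}(7)) = 1/12 · (-8.77501e-07 − (-0.00124948)) = 0.000104050.
Running total after k=1: 0.0115017.
Correction k=2: B_{4}/4! · (f^{(3)}(43) − f^{(3)}(7)) = −1/720 · (-9.49162e-09 − (-0.000509992)) = -7.08308e-07.
Running total after k=2: 0.0115010.
Correction k=3: B_{6}/6! · (f^{(5)}(43) − f^{(5)}(7)) = 1/30240 · (-2.15602e-10 − (-0.000437136)) = 1.44555e-08.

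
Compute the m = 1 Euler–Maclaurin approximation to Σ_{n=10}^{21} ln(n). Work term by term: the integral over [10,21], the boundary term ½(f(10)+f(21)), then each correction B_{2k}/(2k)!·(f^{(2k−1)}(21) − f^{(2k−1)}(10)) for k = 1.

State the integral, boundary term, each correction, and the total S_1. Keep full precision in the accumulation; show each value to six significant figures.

S_1 ≈ 32.5783

The integral term ∫_10^21 ln(x) dx = 29.9091.
Boundary: ½(f(10) + f(21)) = ½(2.30259 + 3.04452) = 2.67355.
Integral + boundary = 32.5827.
Order-1 term: 1/12 · (0.0476190 − 0.100000) = -0.00436508.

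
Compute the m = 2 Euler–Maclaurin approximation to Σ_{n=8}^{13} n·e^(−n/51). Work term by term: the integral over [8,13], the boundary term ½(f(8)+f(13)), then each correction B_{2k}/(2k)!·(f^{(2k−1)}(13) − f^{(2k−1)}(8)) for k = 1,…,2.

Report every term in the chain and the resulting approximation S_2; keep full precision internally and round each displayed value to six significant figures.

S_2 ≈ 51.0269

Integral: ∫_8^13 x·e^(−x/51) dx = 42.5821.
Endpoint term: (f(8) + f(13))/2 = (6.83857 + 10.0749)/2 = 8.45674.
So far: 51.0388.
k=1: B_{2}/(2)! × [f^{(1)}(13) − f^{(1)}(8)] = 1/12 × (0.577445 − 0.720732) = -0.0119405.
After k=1: 51.0269.
k=2: B_{4}/(4)! × [f^{(3)}(13) − f^{(3)}(8)] = −1/720 × (0.000817928 − 0.000934400) = 1.61767e-07.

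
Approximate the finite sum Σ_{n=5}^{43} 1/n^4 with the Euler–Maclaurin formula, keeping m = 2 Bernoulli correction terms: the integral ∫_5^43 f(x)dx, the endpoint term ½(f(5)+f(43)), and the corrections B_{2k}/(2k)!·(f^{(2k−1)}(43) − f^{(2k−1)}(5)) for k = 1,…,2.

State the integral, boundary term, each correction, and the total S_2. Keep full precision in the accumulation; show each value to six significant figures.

S_2 ≈ 0.00356715

∫_5^43 1/x^4 dx evaluates to 0.00266247.
½[f(5) + f(43)] = ½[0.00160000 + 2.92500e-07] = 0.000800146.
Running total after boundary: 0.00346262.
Order-1 term: 1/12 · (-2.72093e-08 − (-0.00128000)) = 0.000106664.
Partial sum through k=1: 0.00356928.
Order-2 term: −1/720 · (-4.41471e-10 − (-0.00153600)) = -2.13333e-06.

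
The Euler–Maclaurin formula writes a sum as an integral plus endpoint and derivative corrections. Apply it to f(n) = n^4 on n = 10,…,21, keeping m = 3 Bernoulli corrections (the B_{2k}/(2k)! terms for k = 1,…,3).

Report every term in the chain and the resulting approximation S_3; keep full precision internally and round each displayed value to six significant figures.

The integral term ∫_10^21 x^4 dx = 796820.
½[f(10) + f(21)] = ½[10000.0 + 194481] = 102240.
Integral + boundary = 899061.
Order-1 term: 1/12 · (37044.0 − 4000.00) = 2753.67.
Partial sum through k=1: 901814.
Order-2 term: −1/720 · (504.000 − 240.000) = -0.366667.
Partial sum through k=2: 901814.
Order-3 term: 1/30240 · (0.00000 − 0.00000) = 0.00000.

S_3 ≈ 901814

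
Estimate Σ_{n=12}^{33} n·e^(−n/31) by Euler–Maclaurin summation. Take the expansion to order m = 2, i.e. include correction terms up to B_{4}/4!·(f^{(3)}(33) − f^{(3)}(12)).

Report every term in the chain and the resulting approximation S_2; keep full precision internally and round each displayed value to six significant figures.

The integral term ∫_12^33 x·e^(−x/31) dx = 220.870.
½[f(12) + f(33)] = ½[8.14830 + 11.3815] = 9.76491.
So far: 230.635.
Order-1 term: 1/12 · (-0.0222513 − 0.416177) = -0.0365357.
Partial sum through k=1: 230.598.
Order-2 term: −1/720 · (0.000694629 − 0.00184623) = 1.59945e-06.

S_2 ≈ 230.598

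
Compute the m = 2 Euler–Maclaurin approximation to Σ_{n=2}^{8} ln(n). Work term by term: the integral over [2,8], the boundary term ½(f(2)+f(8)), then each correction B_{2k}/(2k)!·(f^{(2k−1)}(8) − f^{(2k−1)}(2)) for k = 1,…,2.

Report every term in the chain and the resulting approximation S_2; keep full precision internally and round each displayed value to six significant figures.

Integral: ∫_2^8 ln(x) dx = 9.24924.
Endpoint term: (f(2) + f(8))/2 = (0.693147 + 2.07944)/2 = 1.38629.
Integral + boundary = 10.6355.
k=1: B_{2}/(2)! × [f^{(1)}(8) − f^{(1)}(2)] = 1/12 × (0.125000 − 0.500000) = -0.0312500.
Partial sum through k=1: 10.6043.
k=2: B_{4}/(4)! × [f^{(3)}(8) − f^{(3)}(2)] = −1/720 × (0.00390625 − 0.250000) = 0.000341797.

S_2 ≈ 10.6046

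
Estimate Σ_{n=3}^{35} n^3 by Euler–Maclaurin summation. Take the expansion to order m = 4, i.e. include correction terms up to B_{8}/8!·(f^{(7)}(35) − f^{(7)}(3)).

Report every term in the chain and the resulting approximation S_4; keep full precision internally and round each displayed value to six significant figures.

∫_3^35 x^3 dx evaluates to 375136.
Boundary: ½(f(3) + f(35)) = ½(27.0000 + 42875.0) = 21451.0.
Integral + boundary = 396587.
Order-1 term: 1/12 · (3675.00 − 27.0000) = 304.000.
Running total after k=1: 396891.
Order-2 term: −1/720 · (6.00000 − 6.00000) = 0.00000.
Running total after k=2: 396891.
Order-3 term: 1/30240 · (0.00000 − 0.00000) = 0.00000.
Running total after k=3: 396891.
Order-4 term: −1/1209600 · (0.00000 − 0.00000) = 0.00000.

S_4 ≈ 396891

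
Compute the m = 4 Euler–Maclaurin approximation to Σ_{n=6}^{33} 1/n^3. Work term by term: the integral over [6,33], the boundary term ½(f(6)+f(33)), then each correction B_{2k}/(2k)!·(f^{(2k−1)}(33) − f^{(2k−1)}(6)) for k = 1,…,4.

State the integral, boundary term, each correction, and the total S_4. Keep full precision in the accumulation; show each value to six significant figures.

The integral term ∫_6^33 1/x^3 dx = 0.0134298.
Endpoint term: (f(6) + f(33))/2 = (0.00462963 + 2.78265e-05)/2 = 0.00232873.
Running total after boundary: 0.0157585.
Correction k=1: B_{2}/2! · (f^{(1)}(33) − f^{(1)}(6)) = 1/12 · (-2.52968e-06 − (-0.00231481)) = 0.000192690.
Partial sum through k=1: 0.0159512.
Correction k=2: B_{4}/4! · (f^{(3)}(33) − f^{(3)}(6)) = −1/720 · (-4.64588e-08 − (-0.00128601)) = -1.78606e-06.
Partial sum through k=2: 0.0159494.
Correction k=3: B_{6}/6! · (f^{(5)}(33) − f^{(5)}(6)) = 1/30240 · (-1.79180e-09 − (-0.00150034)) = 4.96145e-08.
Partial sum through k=3: 0.0159494.
Correction k=4: B_{8}/8! · (f^{(7)}(33) − f^{(7)}(6)) = −1/1209600 · (-1.18466e-10 − (-0.00300069)) = -2.48073e-09.

S_4 ≈ 0.0159494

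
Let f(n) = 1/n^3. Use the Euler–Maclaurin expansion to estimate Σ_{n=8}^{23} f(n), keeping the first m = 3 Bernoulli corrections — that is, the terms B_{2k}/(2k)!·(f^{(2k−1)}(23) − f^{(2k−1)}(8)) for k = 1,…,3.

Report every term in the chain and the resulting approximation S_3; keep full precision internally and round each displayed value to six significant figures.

Integral: ∫_8^23 1/x^3 dx = 0.00686732.
Boundary: ½(f(8) + f(23)) = ½(0.00195312 + 8.21895e-05) = 0.00101766.
So far: 0.00788498.
k=1: B_{2}/(2)! × [f^{(1)}(23) − f^{(1)}(8)] = 1/12 × (-1.07204e-05 − (-0.000732422)) = 6.01418e-05.
Running total after k=1: 0.00794512.
k=2: B_{4}/(4)! × [f^{(3)}(23) − f^{(3)}(8)] = −1/720 × (-4.05307e-07 − (-0.000228882)) = -3.17329e-07.
Running total after k=2: 0.00794480.
k=3: B_{6}/(6)! × [f^{(5)}(23) − f^{(5)}(8)] = 1/30240 × (-3.21794e-08 − (-0.000150204)) = 4.96599e-09.

S_3 ≈ 0.00794481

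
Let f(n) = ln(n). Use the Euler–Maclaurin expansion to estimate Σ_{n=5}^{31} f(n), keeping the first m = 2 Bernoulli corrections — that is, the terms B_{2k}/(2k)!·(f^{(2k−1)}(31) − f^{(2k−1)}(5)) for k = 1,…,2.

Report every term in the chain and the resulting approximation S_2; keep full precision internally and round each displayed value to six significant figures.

S_2 ≈ 74.9142

Integral: ∫_5^31 ln(x) dx = 72.4064.
½[f(5) + f(31)] = ½[1.60944 + 3.43399] = 2.52171.
Integral + boundary = 74.9281.
Order-1 term: 1/12 · (0.0322581 − 0.200000) = -0.0139785.
After k=1: 74.9141.
Order-2 term: −1/720 · (6.71344e-05 − 0.0160000) = 2.21290e-05.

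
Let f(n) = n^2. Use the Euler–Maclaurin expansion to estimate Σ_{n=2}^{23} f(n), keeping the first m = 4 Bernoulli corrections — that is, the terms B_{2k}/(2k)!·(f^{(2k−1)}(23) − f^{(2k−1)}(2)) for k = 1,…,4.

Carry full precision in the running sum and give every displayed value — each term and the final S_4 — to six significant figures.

The integral term ∫_2^23 x^2 dx = 4053.00.
½[f(2) + f(23)] = ½[4.00000 + 529.000] = 266.500.
So far: 4319.50.
Order-1 term: 1/12 · (46.0000 − 4.00000) = 3.50000.
Running total after k=1: 4323.00.
Order-2 term: −1/720 · (0.00000 − 0.00000) = 0.00000.
Running total after k=2: 4323.00.
Order-3 term: 1/30240 · (0.00000 − 0.00000) = 0.00000.
Running total after k=3: 4323.00.
Order-4 term: −1/1209600 · (0.00000 − 0.00000) = 0.00000.

S_4 ≈ 4323.00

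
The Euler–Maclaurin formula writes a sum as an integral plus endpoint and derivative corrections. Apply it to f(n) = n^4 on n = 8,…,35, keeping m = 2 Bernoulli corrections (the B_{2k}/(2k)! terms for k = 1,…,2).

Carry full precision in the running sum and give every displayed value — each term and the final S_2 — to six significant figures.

S_2 ≈ 1.12643e+07

∫_8^35 x^4 dx evaluates to 1.04978e+07.
Boundary: ½(f(8) + f(35)) = ½(4096.00 + 1.50062e+06) = 752360.
Running total after boundary: 1.12502e+07.
Correction k=1: B_{2}/2! · (f^{(1)}(35) − f^{(1)}(8)) = 1/12 · (171500 − 2048.00) = 14121.0.
Running total after k=1: 1.12643e+07.
Correction k=2: B_{4}/4! · (f^{(3)}(35) − f^{(3)}(8)) = −1/720 · (840.000 − 192.000) = -0.900000.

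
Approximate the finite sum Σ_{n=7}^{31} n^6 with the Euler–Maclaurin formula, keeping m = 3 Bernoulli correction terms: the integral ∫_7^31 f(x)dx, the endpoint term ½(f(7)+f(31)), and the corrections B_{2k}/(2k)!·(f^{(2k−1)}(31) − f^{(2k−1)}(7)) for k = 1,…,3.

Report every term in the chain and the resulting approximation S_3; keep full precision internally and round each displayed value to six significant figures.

S_3 ≈ 4.38837e+09

∫_7^31 x^6 dx evaluates to 3.93026e+09.
Endpoint term: (f(7) + f(31))/2 = (117649 + 8.87504e+08)/2 = 4.43811e+08.
So far: 4.37407e+09.
Correction k=1: B_{2}/2! · (f^{(1)}(31) − f^{(1)}(7)) = 1/12 · (1.71775e+08 − 100842) = 1.43062e+07.
After k=1: 4.38837e+09.
Correction k=2: B_{4}/4! · (f^{(3)}(31) − f^{(3)}(7)) = −1/720 · (3.57492e+06 − 41160.0) = -4908.00.
After k=2: 4.38837e+09.
Correction k=3: B_{6}/6! · (f^{(5)}(31) − f^{(5)}(7)) = 1/30240 · (22320.0 − 5040.00) = 0.571429.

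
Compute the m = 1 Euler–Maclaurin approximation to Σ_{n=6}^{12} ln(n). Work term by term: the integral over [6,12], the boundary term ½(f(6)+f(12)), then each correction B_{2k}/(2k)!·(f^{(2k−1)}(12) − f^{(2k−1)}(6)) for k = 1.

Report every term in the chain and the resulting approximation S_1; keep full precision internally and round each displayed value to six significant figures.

The integral term ∫_6^12 ln(x) dx = 13.0683.
Endpoint term: (f(6) + f(12))/2 = (1.79176 + 2.48491)/2 = 2.13833.
So far: 15.2067.
Order-1 term: 1/12 · (0.0833333 − 0.166667) = -0.00694444.

S_1 ≈ 15.1997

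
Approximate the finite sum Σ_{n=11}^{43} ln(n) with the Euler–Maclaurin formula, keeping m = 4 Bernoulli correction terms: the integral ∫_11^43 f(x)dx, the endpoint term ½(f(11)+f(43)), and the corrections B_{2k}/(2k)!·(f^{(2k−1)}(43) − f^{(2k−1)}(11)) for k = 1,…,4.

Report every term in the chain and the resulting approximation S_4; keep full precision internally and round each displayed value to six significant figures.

S_4 ≈ 106.429

∫_11^43 ln(x) dx evaluates to 103.355.
Endpoint term: (f(11) + f(43))/2 = (2.39790 + 3.76120)/2 = 3.07955.
So far: 106.434.
Correction k=1: B_{2}/2! · (f^{(1)}(43) − f^{(1)}(11)) = 1/12 · (0.0232558 − 0.0909091) = -0.00563777.
Running total after k=1: 106.429.
Correction k=2: B_{4}/4! · (f^{(3)}(43) − f^{(3)}(11)) = −1/720 · (2.51550e-05 − 0.00150263) = 2.05205e-06.
Running total after k=2: 106.429.
Correction k=3: B_{6}/6! · (f^{(5)}(43) − f^{(5)}(11)) = 1/30240 · (1.63256e-07 − 0.000149021) = -4.92255e-09.
Running total after k=3: 106.429.
Correction k=4: B_{8}/8! · (f^{(7)}(43) − f^{(7)}(11)) = −1/1209600 · (2.64883e-09 − 3.69474e-05) = 3.05429e-11.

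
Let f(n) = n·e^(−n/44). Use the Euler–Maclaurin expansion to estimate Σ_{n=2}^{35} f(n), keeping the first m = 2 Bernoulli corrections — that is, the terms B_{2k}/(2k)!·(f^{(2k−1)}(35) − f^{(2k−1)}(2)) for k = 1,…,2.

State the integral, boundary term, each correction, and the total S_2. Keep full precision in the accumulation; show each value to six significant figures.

S_2 ≈ 373.863

The integral term ∫_2^35 x·e^(−x/44) dx = 365.077.
Boundary: ½(f(2) + f(35)) = ½(1.91113 + 15.7982) = 8.85464.
So far: 373.931.
Order-1 term: 1/12 · (0.0923269 − 0.912128) = -0.0683168.
Partial sum through k=1: 373.863.
Order-2 term: −1/720 · (0.000513987 − 0.00145829) = 1.31154e-06.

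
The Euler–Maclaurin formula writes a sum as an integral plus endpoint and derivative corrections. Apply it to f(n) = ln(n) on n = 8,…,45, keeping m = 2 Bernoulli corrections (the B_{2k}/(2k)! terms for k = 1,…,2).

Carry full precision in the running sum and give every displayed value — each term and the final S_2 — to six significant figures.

∫_8^45 ln(x) dx evaluates to 117.664.
Boundary: ½(f(8) + f(45)) = ½(2.07944 + 3.80666) = 2.94305.
Running total after boundary: 120.607.
Correction k=1: B_{2}/2! · (f^{(1)}(45) − f^{(1)}(8)) = 1/12 · (0.0222222 − 0.125000) = -0.00856481.
Partial sum through k=1: 120.599.
Correction k=2: B_{4}/4! · (f^{(3)}(45) − f^{(3)}(8)) = −1/720 · (2.19479e-05 − 0.00390625) = 5.39486e-06.

S_2 ≈ 120.599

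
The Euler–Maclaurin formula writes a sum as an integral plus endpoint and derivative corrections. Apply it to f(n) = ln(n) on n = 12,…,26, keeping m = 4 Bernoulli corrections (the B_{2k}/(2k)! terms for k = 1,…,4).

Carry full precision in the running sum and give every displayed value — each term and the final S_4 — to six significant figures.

Integral: ∫_12^26 ln(x) dx = 40.8916.
Endpoint term: (f(12) + f(26))/2 = (2.48491 + 3.25810)/2 = 2.87150.
Integral + boundary = 43.7631.
k=1: B_{2}/(2)! × [f^{(1)}(26) − f^{(1)}(12)] = 1/12 × (0.0384615 − 0.0833333) = -0.00373932.
After k=1: 43.7594.
k=2: B_{4}/(4)! × [f^{(3)}(26) − f^{(3)}(12)] = −1/720 × (0.000113792 − 0.00115741) = 1.44947e-06.
After k=2: 43.7594.
k=3: B_{6}/(6)! × [f^{(5)}(26) − f^{(5)}(12)] = 1/30240 × (2.01997e-06 − 9.64506e-05) = -3.12271e-09.
After k=3: 43.7594.
k=4: B_{8}/(8)! × [f^{(7)}(26) − f^{(7)}(12)] = −1/1209600 × (8.96436e-08 − 2.00939e-05) = 1.65379e-11.

S_4 ≈ 43.7594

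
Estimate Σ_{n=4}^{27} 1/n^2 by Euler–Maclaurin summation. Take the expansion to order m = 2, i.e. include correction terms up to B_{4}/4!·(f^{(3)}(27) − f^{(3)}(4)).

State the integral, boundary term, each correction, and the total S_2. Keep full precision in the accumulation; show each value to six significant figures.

S_2 ≈ 0.247462

The integral term ∫_4^27 1/x^2 dx = 0.212963.
Boundary: ½(f(4) + f(27)) = ½(0.0625000 + 0.00137174) = 0.0319359.
Integral + boundary = 0.244899.
k=1: B_{2}/(2)! × [f^{(1)}(27) − f^{(1)}(4)] = 1/12 × (-0.000101611 − (-0.0312500)) = 0.00259570.
Partial sum through k=1: 0.247495.
k=2: B_{4}/(4)! × [f^{(3)}(27) − f^{(3)}(4)] = −1/720 × (-1.67260e-06 − (-0.0234375)) = -3.25498e-05.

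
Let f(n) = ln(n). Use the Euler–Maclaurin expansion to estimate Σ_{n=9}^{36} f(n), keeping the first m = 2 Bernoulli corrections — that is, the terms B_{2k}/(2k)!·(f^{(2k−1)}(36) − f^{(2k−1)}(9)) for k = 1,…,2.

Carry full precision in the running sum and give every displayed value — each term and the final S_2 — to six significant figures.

∫_9^36 ln(x) dx evaluates to 82.2317.
Boundary: ½(f(9) + f(36)) = ½(2.19722 + 3.58352) = 2.89037.
Running total after boundary: 85.1220.
Order-1 term: 1/12 · (0.0277778 − 0.111111) = -0.00694444.
Running total after k=1: 85.1151.
Order-2 term: −1/720 · (4.28669e-05 − 0.00274348) = 3.75086e-06.

S_2 ≈ 85.1151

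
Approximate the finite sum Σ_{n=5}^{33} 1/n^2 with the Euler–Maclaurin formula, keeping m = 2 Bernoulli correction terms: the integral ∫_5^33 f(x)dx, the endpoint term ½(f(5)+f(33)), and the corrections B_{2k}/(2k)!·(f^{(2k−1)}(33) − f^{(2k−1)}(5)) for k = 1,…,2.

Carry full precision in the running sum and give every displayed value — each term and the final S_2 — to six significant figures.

The integral term ∫_5^33 1/x^2 dx = 0.169697.
Boundary: ½(f(5) + f(33)) = ½(0.0400000 + 0.000918274) = 0.0204591.
Running total after boundary: 0.190156.
Correction k=1: B_{2}/2! · (f^{(1)}(33) − f^{(1)}(5)) = 1/12 · (-5.56529e-05 − (-0.0160000)) = 0.00132870.
Partial sum through k=1: 0.191485.
Correction k=2: B_{4}/4! · (f^{(3)}(33) − f^{(3)}(5)) = −1/720 · (-6.13256e-07 − (-0.00768000)) = -1.06658e-05.

S_2 ≈ 0.191474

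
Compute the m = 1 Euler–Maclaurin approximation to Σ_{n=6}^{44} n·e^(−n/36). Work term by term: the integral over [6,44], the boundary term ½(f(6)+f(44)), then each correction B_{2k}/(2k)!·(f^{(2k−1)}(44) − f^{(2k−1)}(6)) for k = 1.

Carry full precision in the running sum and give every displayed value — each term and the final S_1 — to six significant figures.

S_1 ≈ 440.461

∫_6^44 x·e^(−x/36) dx evaluates to 431.505.
Boundary: ½(f(6) + f(44)) = ½(5.07889 + 12.9613) = 9.02009.
Running total after boundary: 440.525.
Correction k=1: B_{2}/2! · (f^{(1)}(44) − f^{(1)}(6)) = 1/12 · (-0.0654611 − 0.705401) = -0.0642385.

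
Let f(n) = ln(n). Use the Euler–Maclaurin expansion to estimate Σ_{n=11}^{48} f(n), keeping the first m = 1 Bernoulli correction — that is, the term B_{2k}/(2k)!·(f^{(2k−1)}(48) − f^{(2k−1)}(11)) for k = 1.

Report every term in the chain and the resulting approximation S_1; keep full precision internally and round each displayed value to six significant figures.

The integral term ∫_11^48 ln(x) dx = 122.441.
Boundary: ½(f(11) + f(48)) = ½(2.39790 + 3.87120) = 3.13455.
Running total after boundary: 125.575.
Correction k=1: B_{2}/2! · (f^{(1)}(48) − f^{(1)}(11)) = 1/12 · (0.0208333 − 0.0909091) = -0.00583965.

S_1 ≈ 125.570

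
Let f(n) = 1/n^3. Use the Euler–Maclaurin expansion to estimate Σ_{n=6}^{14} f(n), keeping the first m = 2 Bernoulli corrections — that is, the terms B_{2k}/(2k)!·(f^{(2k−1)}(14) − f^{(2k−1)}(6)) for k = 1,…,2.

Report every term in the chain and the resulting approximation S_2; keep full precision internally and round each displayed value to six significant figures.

Integral: ∫_6^14 1/x^3 dx = 0.0113379.
Endpoint term: (f(6) + f(14))/2 = (0.00462963 + 0.000364431)/2 = 0.00249703.
Running total after boundary: 0.0138349.
k=1: B_{2}/(2)! × [f^{(1)}(14) − f^{(1)}(6)] = 1/12 × (-7.80925e-05 − (-0.00231481)) = 0.000186394.
After k=1: 0.0140213.
k=2: B_{4}/(4)! × [f^{(3)}(14) − f^{(3)}(6)] = −1/720 × (-7.96862e-06 − (-0.00128601)) = -1.77506e-06.

S_2 ≈ 0.0140195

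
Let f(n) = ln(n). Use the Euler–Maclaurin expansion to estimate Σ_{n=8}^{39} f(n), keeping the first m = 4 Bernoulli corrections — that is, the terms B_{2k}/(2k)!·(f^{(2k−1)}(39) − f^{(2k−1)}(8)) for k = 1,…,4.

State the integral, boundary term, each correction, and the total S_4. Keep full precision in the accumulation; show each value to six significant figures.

S_4 ≈ 98.1066

The integral term ∫_8^39 ln(x) dx = 95.2434.
½[f(8) + f(39)] = ½[2.07944 + 3.66356] = 2.87150.
Running total after boundary: 98.1149.
Order-1 term: 1/12 · (0.0256410 − 0.125000) = -0.00827991.
Partial sum through k=1: 98.1066.
Order-2 term: −1/720 · (3.37160e-05 − 0.00390625) = 5.37852e-06.
Partial sum through k=2: 98.1066.
Order-3 term: 1/30240 · (2.66004e-07 − 0.000732422) = -2.42115e-08.
Partial sum through k=3: 98.1066.
Order-4 term: −1/1209600 · (5.24663e-09 − 0.000343323) = 2.83827e-10.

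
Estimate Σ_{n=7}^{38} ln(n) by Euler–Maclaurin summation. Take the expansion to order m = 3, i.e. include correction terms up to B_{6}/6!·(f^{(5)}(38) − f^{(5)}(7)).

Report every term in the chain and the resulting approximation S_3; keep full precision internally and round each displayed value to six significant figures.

Integral: ∫_7^38 ln(x) dx = 93.6069.
Boundary: ½(f(7) + f(38)) = ½(1.94591 + 3.63759) = 2.79175.
So far: 96.3987.
k=1: B_{2}/(2)! × [f^{(1)}(38) − f^{(1)}(7)] = 1/12 × (0.0263158 − 0.142857) = -0.00971178.
Running total after k=1: 96.3889.
k=2: B_{4}/(4)! × [f^{(3)}(38) − f^{(3)}(7)] = −1/720 × (3.64485e-05 − 0.00583090) = 8.04785e-06.
Running total after k=2: 96.3889.
k=3: B_{6}/(6)! × [f^{(5)}(38) − f^{(5)}(7)] = 1/30240 × (3.02896e-07 − 0.00142798) = -4.72114e-08.

S_3 ≈ 96.3889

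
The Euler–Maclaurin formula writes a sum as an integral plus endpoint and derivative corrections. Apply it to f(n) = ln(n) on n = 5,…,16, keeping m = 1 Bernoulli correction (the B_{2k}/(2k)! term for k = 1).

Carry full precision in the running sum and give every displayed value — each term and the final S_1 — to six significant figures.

S_1 ≈ 27.4938

∫_5^16 ln(x) dx evaluates to 25.3142.
Endpoint term: (f(5) + f(16))/2 = (1.60944 + 2.77259)/2 = 2.19101.
So far: 27.5052.
Order-1 term: 1/12 · (0.0625000 − 0.200000) = -0.0114583.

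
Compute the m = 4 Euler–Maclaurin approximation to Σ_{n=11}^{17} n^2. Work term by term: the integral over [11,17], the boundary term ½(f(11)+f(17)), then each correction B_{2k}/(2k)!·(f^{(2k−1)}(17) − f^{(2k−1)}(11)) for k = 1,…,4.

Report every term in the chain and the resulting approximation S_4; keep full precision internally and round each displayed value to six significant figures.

∫_11^17 x^2 dx evaluates to 1194.00.
Endpoint term: (f(11) + f(17))/2 = (121.000 + 289.000)/2 = 205.000.
So far: 1399.00.
Correction k=1: B_{2}/2! · (f^{(1)}(17) − f^{(1)}(11)) = 1/12 · (34.0000 − 22.0000) = 1.00000.
Running total after k=1: 1400.00.
Correction k=2: B_{4}/4! · (f^{(3)}(17) − f^{(3)}(11)) = −1/720 · (0.00000 − 0.00000) = 0.00000.
Running total after k=2: 1400.00.
Correction k=3: B_{6}/6! · (f^{(5)}(17) − f^{(5)}(11)) = 1/30240 · (0.00000 − 0.00000) = 0.00000.
Running total after k=3: 1400.00.
Correction k=4: B_{8}/8! · (f^{(7)}(17) − f^{(7)}(11)) = −1/1209600 · (0.00000 − 0.00000) = 0.00000.

S_4 ≈ 1400.00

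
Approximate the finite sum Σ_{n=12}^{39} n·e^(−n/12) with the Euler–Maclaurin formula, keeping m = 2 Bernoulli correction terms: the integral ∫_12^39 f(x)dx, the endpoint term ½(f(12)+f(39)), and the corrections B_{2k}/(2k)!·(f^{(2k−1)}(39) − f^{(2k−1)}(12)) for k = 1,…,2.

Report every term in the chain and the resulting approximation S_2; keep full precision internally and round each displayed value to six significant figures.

S_2 ≈ 85.1756

The integral term ∫_12^39 x·e^(−x/12) dx = 82.2195.
Boundary: ½(f(12) + f(39)) = ½(4.41455 + 1.51219) = 2.96337.
Running total after boundary: 85.1828.
Correction k=1: B_{2}/2! · (f^{(1)}(39) − f^{(1)}(12)) = 1/12 · (-0.0872420 − 0.00000) = -0.00727016.
Partial sum through k=1: 85.1756.
Correction k=2: B_{4}/4! · (f^{(3)}(39) − f^{(3)}(12)) = −1/720 · (-6.73163e-05 − 0.00510944) = 7.18993e-06.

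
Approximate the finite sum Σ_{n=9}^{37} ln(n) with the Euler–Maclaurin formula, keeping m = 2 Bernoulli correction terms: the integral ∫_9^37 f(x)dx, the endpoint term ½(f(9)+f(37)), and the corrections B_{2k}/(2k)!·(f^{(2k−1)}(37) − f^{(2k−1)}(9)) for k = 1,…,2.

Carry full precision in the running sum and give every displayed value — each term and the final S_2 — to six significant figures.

∫_9^37 ln(x) dx evaluates to 85.8289.
Boundary: ½(f(9) + f(37)) = ½(2.19722 + 3.61092) = 2.90407.
Integral + boundary = 88.7330.
Correction k=1: B_{2}/2! · (f^{(1)}(37) − f^{(1)}(9)) = 1/12 · (0.0270270 − 0.111111) = -0.00700701.
Partial sum through k=1: 88.7260.
Correction k=2: B_{4}/4! · (f^{(3)}(37) − f^{(3)}(9)) = −1/720 · (3.94843e-05 − 0.00274348) = 3.75556e-06.

S_2 ≈ 88.7260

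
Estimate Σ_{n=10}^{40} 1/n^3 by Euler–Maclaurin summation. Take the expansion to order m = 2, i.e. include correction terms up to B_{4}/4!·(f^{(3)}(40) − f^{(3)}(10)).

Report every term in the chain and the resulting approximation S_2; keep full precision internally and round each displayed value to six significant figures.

∫_10^40 1/x^3 dx evaluates to 0.00468750.
½[f(10) + f(40)] = ½[0.00100000 + 1.56250e-05] = 0.000507813.
So far: 0.00519531.
Correction k=1: B_{2}/2! · (f^{(1)}(40) − f^{(1)}(10)) = 1/12 · (-1.17187e-06 − (-0.000300000)) = 2.49023e-05.
Partial sum through k=1: 0.00522021.
Correction k=2: B_{4}/4! · (f^{(3)}(40) − f^{(3)}(10)) = −1/720 · (-1.46484e-08 − (-6.00000e-05)) = -8.33130e-08.

S_2 ≈ 0.00522013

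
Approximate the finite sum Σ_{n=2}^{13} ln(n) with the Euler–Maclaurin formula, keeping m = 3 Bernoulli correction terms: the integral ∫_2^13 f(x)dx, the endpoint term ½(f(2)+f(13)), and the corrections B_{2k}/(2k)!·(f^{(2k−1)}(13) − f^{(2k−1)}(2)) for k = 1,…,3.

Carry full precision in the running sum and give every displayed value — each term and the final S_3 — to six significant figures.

∫_2^13 ln(x) dx evaluates to 20.9580.
Boundary: ½(f(2) + f(13)) = ½(0.693147 + 2.56495) = 1.62905.
Running total after boundary: 22.5871.
Order-1 term: 1/12 · (0.0769231 − 0.500000) = -0.0352564.
After k=1: 22.5518.
Order-2 term: −1/720 · (0.000910332 − 0.250000) = 0.000345958.
After k=2: 22.5522.
Order-3 term: 1/30240 · (6.46390e-05 − 0.750000) = -2.47994e-05.

S_3 ≈ 22.5522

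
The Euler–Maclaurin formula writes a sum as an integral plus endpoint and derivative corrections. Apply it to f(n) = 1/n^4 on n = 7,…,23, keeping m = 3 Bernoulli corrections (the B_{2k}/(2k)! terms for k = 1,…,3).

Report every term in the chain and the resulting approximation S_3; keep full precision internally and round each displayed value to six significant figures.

The integral term ∫_7^23 1/x^4 dx = 0.000944421.
Boundary: ½(f(7) + f(23)) = ½(0.000416493 + 3.57346e-06) = 0.000210033.
So far: 0.00115445.
Order-1 term: 1/12 · (-6.21471e-07 − (-0.000237996)) = 1.97812e-05.
Running total after k=1: 0.00117424.
Order-2 term: −1/720 · (-3.52441e-08 − (-0.000145712)) = -2.02329e-07.
Running total after k=2: 0.00117403.
Order-3 term: 1/30240 · (-3.73094e-09 − (-0.000166528)) = 5.50675e-09.

S_3 ≈ 0.00117404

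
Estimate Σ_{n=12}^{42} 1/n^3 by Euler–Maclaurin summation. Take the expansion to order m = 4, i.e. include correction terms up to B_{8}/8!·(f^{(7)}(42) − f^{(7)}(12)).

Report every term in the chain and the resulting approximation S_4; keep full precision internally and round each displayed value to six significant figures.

S_4 ≈ 0.00349682

Integral: ∫_12^42 1/x^3 dx = 0.00318878.
½[f(12) + f(42)] = ½[0.000578704 + 1.34975e-05] = 0.000296101.
So far: 0.00348488.
Order-1 term: 1/12 · (-9.64104e-07 − (-0.000144676)) = 1.19760e-05.
Partial sum through k=1: 0.00349685.
Order-2 term: −1/720 · (-1.09309e-08 − (-2.00939e-05)) = -2.78930e-08.
Partial sum through k=2: 0.00349682.
Order-3 term: 1/30240 · (-2.60259e-10 − (-5.86071e-06)) = 1.93798e-10.
Partial sum through k=3: 0.00349682.
Order-4 term: −1/1209600 · (-1.06228e-11 − (-2.93036e-06)) = -2.42257e-12.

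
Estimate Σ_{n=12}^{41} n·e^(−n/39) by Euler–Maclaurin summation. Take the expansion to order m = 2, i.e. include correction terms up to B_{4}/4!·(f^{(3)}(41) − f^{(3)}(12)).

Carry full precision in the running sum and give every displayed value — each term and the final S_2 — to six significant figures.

Integral: ∫_12^41 x·e^(−x/39) dx = 371.789.
Boundary: ½(f(12) + f(41)) = ½(8.82170 + 14.3291) = 11.5754.
So far: 383.365.
k=1: B_{2}/(2)! × [f^{(1)}(41) − f^{(1)}(12)] = 1/12 × (-0.0179225 − 0.508944) = -0.0439056.
Partial sum through k=1: 383.321.
k=2: B_{4}/(4)! × [f^{(3)}(41) − f^{(3)}(12)] = −1/720 × (0.000447769 − 0.00130127) = 1.18541e-06.

S_2 ≈ 383.321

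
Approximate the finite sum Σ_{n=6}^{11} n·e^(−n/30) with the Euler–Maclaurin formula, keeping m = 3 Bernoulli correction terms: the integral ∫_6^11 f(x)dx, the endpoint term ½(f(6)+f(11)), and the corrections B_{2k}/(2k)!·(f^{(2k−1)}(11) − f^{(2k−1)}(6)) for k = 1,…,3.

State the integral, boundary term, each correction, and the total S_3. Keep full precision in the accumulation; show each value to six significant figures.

∫_6^11 x·e^(−x/30) dx evaluates to 31.7893.
Boundary: ½(f(6) + f(11)) = ½(4.91238 + 7.62345) = 6.26792.
Integral + boundary = 38.0572.
Order-1 term: 1/12 · (0.438926 − 0.654985) = -0.0180049.
Running total after k=1: 38.0392.
Order-2 term: −1/720 · (0.00202779 − 0.00254716) = 7.21357e-07.
Running total after k=2: 38.0392.
Order-3 term: 1/30240 · (3.96431e-06 − 4.85174e-06) = -2.93463e-11.

S_3 ≈ 38.0392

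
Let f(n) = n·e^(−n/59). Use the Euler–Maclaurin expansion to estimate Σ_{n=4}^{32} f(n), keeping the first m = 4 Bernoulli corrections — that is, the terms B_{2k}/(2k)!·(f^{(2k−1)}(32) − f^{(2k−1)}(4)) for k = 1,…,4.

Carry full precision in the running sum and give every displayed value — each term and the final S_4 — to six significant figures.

S_4 ≈ 363.113

Integral: ∫_4^32 x·e^(−x/59) dx = 351.993.
Endpoint term: (f(4) + f(32))/2 = (3.73780 + 18.6037)/2 = 11.1708.
Integral + boundary = 363.163.
Order-1 term: 1/12 · (0.266049 − 0.871098) = -0.0504207.
After k=1: 363.113.
Order-2 term: −1/720 · (0.000410452 − 0.000787130) = 5.23164e-07.
After k=2: 363.113.
Order-3 term: 1/30240 · (2.13868e-07 − 3.80355e-07) = -5.50552e-12.
After k=3: 363.113.
Order-4 term: −1/1209600 · (8.90044e-11 − 1.53573e-10) = 5.33803e-17.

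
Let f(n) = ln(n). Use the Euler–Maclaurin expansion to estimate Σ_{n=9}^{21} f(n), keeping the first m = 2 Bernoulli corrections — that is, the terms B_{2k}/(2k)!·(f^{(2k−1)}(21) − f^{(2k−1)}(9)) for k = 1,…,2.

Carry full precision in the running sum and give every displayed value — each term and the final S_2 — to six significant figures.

S_2 ≈ 34.7755

Integral: ∫_9^21 ln(x) dx = 32.1599.
Boundary: ½(f(9) + f(21)) = ½(2.19722 + 3.04452) = 2.62087.
Running total after boundary: 34.7808.
k=1: B_{2}/(2)! × [f^{(1)}(21) − f^{(1)}(9)] = 1/12 × (0.0476190 − 0.111111) = -0.00529101.
Partial sum through k=1: 34.7755.
k=2: B_{4}/(4)! × [f^{(3)}(21) − f^{(3)}(9)] = −1/720 × (0.000215959 − 0.00274348) = 3.51045e-06.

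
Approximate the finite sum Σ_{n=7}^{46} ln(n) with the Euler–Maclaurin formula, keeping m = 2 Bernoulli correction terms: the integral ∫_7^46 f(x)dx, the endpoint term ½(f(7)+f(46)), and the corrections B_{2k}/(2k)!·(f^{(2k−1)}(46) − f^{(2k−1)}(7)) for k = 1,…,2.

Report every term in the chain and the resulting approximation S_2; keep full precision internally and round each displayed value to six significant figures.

S_2 ≈ 126.373

Integral: ∫_7^46 ln(x) dx = 123.496.
½[f(7) + f(46)] = ½[1.94591 + 3.82864] = 2.88728.
So far: 126.383.
k=1: B_{2}/(2)! × [f^{(1)}(46) − f^{(1)}(7)] = 1/12 × (0.0217391 − 0.142857) = -0.0100932.
Running total after k=1: 126.373.
k=2: B_{4}/(4)! × [f^{(3)}(46) − f^{(3)}(7)] = −1/720 × (2.05474e-05 − 0.00583090) = 8.06994e-06.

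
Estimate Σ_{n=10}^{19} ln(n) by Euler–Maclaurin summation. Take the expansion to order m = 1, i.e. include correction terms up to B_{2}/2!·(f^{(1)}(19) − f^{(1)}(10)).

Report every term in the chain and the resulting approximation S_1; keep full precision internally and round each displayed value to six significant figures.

S_1 ≈ 26.5381

∫_10^19 ln(x) dx evaluates to 23.9185.
½[f(10) + f(19)] = ½[2.30259 + 2.94444] = 2.62351.
So far: 26.5420.
Correction k=1: B_{2}/2! · (f^{(1)}(19) − f^{(1)}(10)) = 1/12 · (0.0526316 − 0.100000) = -0.00394737.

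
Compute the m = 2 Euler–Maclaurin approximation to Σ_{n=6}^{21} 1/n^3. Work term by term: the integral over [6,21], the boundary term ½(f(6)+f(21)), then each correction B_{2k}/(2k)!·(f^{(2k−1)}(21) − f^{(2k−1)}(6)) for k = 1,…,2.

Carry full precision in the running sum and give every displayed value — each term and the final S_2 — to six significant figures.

The integral term ∫_6^21 1/x^3 dx = 0.0127551.
Boundary: ½(f(6) + f(21)) = ½(0.00462963 + 0.000107980) = 0.00236880.
Integral + boundary = 0.0151239.
Order-1 term: 1/12 · (-1.54257e-05 − (-0.00231481)) = 0.000191616.
Running total after k=1: 0.0153155.
Order-2 term: −1/720 · (-6.99577e-07 − (-0.00128601)) = -1.78515e-06.

S_2 ≈ 0.0153137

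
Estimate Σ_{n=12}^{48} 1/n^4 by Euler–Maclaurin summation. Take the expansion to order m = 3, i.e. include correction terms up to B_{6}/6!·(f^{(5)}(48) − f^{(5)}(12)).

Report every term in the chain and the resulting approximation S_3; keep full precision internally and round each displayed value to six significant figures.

The integral term ∫_12^48 1/x^4 dx = 0.000189887.
Endpoint term: (f(12) + f(48))/2 = (4.82253e-05 + 1.88380e-07)/2 = 2.42068e-05.
Integral + boundary = 0.000214094.
Order-1 term: 1/12 · (-1.56983e-08 − (-1.60751e-05)) = 1.33828e-06.
After k=1: 0.000215432.
Order-2 term: −1/720 · (-2.04406e-10 − (-3.34898e-06)) = -4.65108e-09.
After k=2: 0.000215428.
Order-3 term: 1/30240 · (-4.96819e-12 − (-1.30238e-06)) = 4.30680e-11.

S_3 ≈ 0.000215428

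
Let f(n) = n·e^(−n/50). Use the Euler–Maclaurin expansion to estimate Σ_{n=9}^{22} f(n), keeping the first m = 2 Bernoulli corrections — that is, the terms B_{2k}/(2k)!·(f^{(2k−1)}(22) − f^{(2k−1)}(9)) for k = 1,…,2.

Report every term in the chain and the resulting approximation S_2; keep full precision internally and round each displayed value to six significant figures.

S_2 ≈ 156.332

Integral: ∫_9^22 x·e^(−x/50) dx = 145.516.
Endpoint term: (f(9) + f(22))/2 = (7.51743 + 14.1688)/2 = 10.8431.
So far: 156.359.
Order-1 term: 1/12 · (0.360660 − 0.684922) = -0.0270218.
After k=1: 156.332.
Order-2 term: −1/720 · (0.000659493 − 0.000942185) = 3.92627e-07.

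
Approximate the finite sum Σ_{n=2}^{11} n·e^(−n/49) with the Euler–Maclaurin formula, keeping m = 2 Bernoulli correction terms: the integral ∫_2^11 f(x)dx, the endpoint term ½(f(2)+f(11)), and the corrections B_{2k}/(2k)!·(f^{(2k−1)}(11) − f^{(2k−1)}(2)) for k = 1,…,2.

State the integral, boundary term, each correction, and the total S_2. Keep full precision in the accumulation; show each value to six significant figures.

Integral: ∫_2^11 x·e^(−x/49) dx = 50.2178.
Endpoint term: (f(2) + f(11))/2 = (1.92001 + 8.78816)/2 = 5.35409.
So far: 55.5719.
k=1: B_{2}/(2)! × [f^{(1)}(11) − f^{(1)}(2)] = 1/12 × (0.619574 − 0.920822) = -0.0251040.
Partial sum through k=1: 55.5468.
k=2: B_{4}/(4)! × [f^{(3)}(11) − f^{(3)}(2)] = −1/720 × (0.000923541 − 0.00118319) = 3.60620e-07.

S_2 ≈ 55.5468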